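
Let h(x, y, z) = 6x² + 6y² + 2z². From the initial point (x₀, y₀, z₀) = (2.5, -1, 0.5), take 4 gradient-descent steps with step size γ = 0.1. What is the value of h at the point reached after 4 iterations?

∇h = (12x, 12y, 4z)
(x₁, y₁, z₁) = (2.5, -1, 0.5) − 0.1·(30, -12, 2) = (-0.5, 0.2, 0.3)
(x₂, y₂, z₂) = (-0.5, 0.2, 0.3) − 0.1·(-6, 2.4, 1.2) = (0.1, -0.04, 0.18)
(x₃, y₃, z₃) = (0.1, -0.04, 0.18) − 0.1·(1.2, -0.48, 0.72) = (-0.02, 0.008, 0.108)
(x₄, y₄, z₄) = (-0.02, 0.008, 0.108) − 0.1·(-0.24, 0.096, 0.432) = (0.004, -0.0016, 0.0648)
h(0.004, -0.0016, 0.0648) = 0.00850944

0.00850944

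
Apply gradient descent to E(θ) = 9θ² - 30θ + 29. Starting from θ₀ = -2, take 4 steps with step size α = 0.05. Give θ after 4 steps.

1.6663

E′(θ) = 18θ - 30
Step 1: E′(-2) = -66; θ₁ = -2 − 0.05·(-66) = 1.3
Step 2: E′(1.3) = -6.6; θ₂ = 1.3 − 0.05·(-6.6) = 1.63
Step 3: E′(1.63) = -0.66; θ₃ = 1.63 − 0.05·(-0.66) = 1.663
Step 4: E′(1.663) = -0.066; θ₄ = 1.663 − 0.05·(-0.066) = 1.6663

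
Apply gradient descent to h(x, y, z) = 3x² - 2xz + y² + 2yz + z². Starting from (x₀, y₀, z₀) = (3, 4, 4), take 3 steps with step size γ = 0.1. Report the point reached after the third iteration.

(1.024, 0.592, 1.872)

∇h = (6x - 2z, 2y + 2z, -2x + 2y + 2z)
(x₁, y₁, z₁) = (3, 4, 4) − 0.1·(10, 16, 10) = (2, 2.4, 3)
(x₂, y₂, z₂) = (2, 2.4, 3) − 0.1·(6, 10.8, 6.8) = (1.4, 1.32, 2.32)
(x₃, y₃, z₃) = (1.4, 1.32, 2.32) − 0.1·(3.76, 7.28, 4.48) = (1.024, 0.592, 1.872)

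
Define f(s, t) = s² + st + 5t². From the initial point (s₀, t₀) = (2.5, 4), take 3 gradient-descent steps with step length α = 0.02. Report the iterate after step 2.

(2.1642, 2.4736)

∇f = (2s + t, s + 10t)
Step 1: at (2.5, 4), ∇f = (9, 42.5) → (2.5, 4) − 0.02·(9, 42.5) = (2.32, 3.15)
Step 2: at (2.32, 3.15), ∇f = (7.79, 33.82) → (2.32, 3.15) − 0.02·(7.79, 33.82) = (2.1642, 2.4736)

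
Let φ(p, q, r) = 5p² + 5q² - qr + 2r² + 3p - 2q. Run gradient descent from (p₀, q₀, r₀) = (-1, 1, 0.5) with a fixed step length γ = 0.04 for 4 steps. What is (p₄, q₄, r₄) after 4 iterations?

(-0.39072, 0.33932288, 0.32612352)

∇φ = (10p + 3, 10q - r - 2, -q + 4r)
(p₁, q₁, r₁) = (-1, 1, 0.5) − 0.04·(-7, 7.5, 1) = (-0.72, 0.7, 0.46)
(p₂, q₂, r₂) = (-0.72, 0.7, 0.46) − 0.04·(-4.2, 4.54, 1.14) = (-0.552, 0.5184, 0.4144)
(p₃, q₃, r₃) = (-0.552, 0.5184, 0.4144) − 0.04·(-2.52, 2.7696, 1.1392) = (-0.4512, 0.407616, 0.368832)
(p₄, q₄, r₄) = (-0.4512, 0.407616, 0.368832) − 0.04·(-1.512, 1.707328, 1.067712) = (-0.39072, 0.33932288, 0.32612352)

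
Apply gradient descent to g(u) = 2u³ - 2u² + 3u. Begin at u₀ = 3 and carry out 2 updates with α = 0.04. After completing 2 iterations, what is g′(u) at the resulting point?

4.44370176

g′(u) = 6u² - 4u + 3
u₁ = 3 − 0.04·45 = 1.2
u₂ = 1.2 − 0.04·6.84 = 0.9264
g′(u) at (0.9264) = 4.44370176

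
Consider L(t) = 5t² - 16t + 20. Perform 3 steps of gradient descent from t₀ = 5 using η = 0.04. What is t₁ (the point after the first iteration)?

3.64

L′(t) = 10t - 16
Step 1: L′(5) = 34; t₁ = 5 − 0.04·34 = 3.64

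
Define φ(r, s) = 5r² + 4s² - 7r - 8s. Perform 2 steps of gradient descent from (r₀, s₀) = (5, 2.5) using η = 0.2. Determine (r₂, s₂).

∇φ = (10r - 7, 8s - 8)
Step 1: at (5, 2.5), ∇φ = (43, 12) → (5, 2.5) − 0.2·(43, 12) = (-3.6, 0.1)
Step 2: at (-3.6, 0.1), ∇φ = (-43, -7.2) → (-3.6, 0.1) − 0.2·(-43, -7.2) = (5, 1.54)

(5, 1.54)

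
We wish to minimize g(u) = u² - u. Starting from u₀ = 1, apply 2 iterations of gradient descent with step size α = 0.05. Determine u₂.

0.905

g′(u) = 2u - 1
u₁ = 1 − 0.05·1 = 0.95
u₂ = 0.95 − 0.05·0.9 = 0.905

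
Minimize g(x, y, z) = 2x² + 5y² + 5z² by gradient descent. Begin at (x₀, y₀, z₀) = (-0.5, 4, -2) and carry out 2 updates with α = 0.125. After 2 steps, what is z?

-0.125

∇g = (4x, 10y, 10z)
Step 1: at (-0.5, 4, -2), ∇g = (-2, 40, -20) → (-0.5, 4, -2) − 0.125·(-2, 40, -20) = (-0.25, -1, 0.5)
Step 2: at (-0.25, -1, 0.5), ∇g = (-1, -10, 5) → (-0.25, -1, 0.5) − 0.125·(-1, -10, 5) = (-0.125, 0.25, -0.125)
z = -0.125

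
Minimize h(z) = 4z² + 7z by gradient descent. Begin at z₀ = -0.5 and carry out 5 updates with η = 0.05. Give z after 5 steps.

-0.84584

h′(z) = 8z + 7
z₁ = -0.5 − 0.05·3 = -0.65
z₂ = -0.65 − 0.05·1.8 = -0.74
z₃ = -0.74 − 0.05·1.08 = -0.794
z₄ = -0.794 − 0.05·0.648 = -0.8264
z₅ = -0.8264 − 0.05·0.3888 = -0.84584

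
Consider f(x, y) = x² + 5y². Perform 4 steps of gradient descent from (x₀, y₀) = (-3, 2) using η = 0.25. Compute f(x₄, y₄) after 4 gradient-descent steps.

512.61328125

∇f = (2x, 10y)
(x₁, y₁) = (-3, 2) − 0.25·(-6, 20) = (-1.5, -3)
(x₂, y₂) = (-1.5, -3) − 0.25·(-3, -30) = (-0.75, 4.5)
(x₃, y₃) = (-0.75, 4.5) − 0.25·(-1.5, 45) = (-0.375, -6.75)
(x₄, y₄) = (-0.375, -6.75) − 0.25·(-0.75, -67.5) = (-0.1875, 10.125)
f(-0.1875, 10.125) = 512.61328125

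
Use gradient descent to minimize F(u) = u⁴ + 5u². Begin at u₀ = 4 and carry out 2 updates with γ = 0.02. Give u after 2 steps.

F′(u) = 4u³ + 10u
Step 1: F′(4) = 296; u₁ = 4 − 0.02·296 = -1.92
Step 2: F′(-1.92) = -47.511552; u₂ = -1.92 − 0.02·(-47.511552) = -0.96976896

-0.96976896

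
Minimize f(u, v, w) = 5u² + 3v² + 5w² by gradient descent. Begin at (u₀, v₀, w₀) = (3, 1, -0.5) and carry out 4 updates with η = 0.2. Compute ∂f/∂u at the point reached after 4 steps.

∇f = (10u, 6v, 10w)
Step 1: at (3, 1, -0.5), ∇f = (30, 6, -5) → (3, 1, -0.5) − 0.2·(30, 6, -5) = (-3, -0.2, 0.5)
Step 2: at (-3, -0.2, 0.5), ∇f = (-30, -1.2, 5) → (-3, -0.2, 0.5) − 0.2·(-30, -1.2, 5) = (3, 0.04, -0.5)
Step 3: at (3, 0.04, -0.5), ∇f = (30, 0.24, -5) → (3, 0.04, -0.5) − 0.2·(30, 0.24, -5) = (-3, -0.008, 0.5)
Step 4: at (-3, -0.008, 0.5), ∇f = (-30, -0.048, 5) → (-3, -0.008, 0.5) − 0.2·(-30, -0.048, 5) = (3, 0.0016, -0.5)
∂f/∂u at (3, 0.0016, -0.5) = 30

30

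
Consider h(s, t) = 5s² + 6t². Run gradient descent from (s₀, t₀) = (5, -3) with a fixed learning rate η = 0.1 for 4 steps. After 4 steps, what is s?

∇h = (10s, 12t)
Step 1: at (5, -3), ∇h = (50, -36) → (5, -3) − 0.1·(50, -36) = (0, 0.6)
Step 2: at (0, 0.6), ∇h = (0, 7.2) → (0, 0.6) − 0.1·(0, 7.2) = (0, -0.12)
Step 3: at (0, -0.12), ∇h = (0, -1.44) → (0, -0.12) − 0.1·(0, -1.44) = (0, 0.024)
Step 4: at (0, 0.024), ∇h = (0, 0.288) → (0, 0.024) − 0.1·(0, 0.288) = (0, -0.0048)
s = 0

0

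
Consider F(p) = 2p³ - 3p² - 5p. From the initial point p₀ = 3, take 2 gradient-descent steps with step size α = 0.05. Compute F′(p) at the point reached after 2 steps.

-0.448891625

F′(p) = 6p² - 6p - 5
p₁ = 3 − 0.05·31 = 1.45
p₂ = 1.45 − 0.05·(-1.085) = 1.50425
F′(p) at (1.50425) = -0.448891625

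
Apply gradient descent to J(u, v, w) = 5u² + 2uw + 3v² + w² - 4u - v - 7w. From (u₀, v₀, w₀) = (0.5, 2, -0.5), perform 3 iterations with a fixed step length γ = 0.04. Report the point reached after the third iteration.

(0.443552, 0.971456, 0.276384)

∇J = (10u + 2w - 4, 6v - 1, 2u + 2w - 7)
Step 1: at (0.5, 2, -0.5), ∇J = (0, 11, -7) → (0.5, 2, -0.5) − 0.04·(0, 11, -7) = (0.5, 1.56, -0.22)
Step 2: at (0.5, 1.56, -0.22), ∇J = (0.56, 8.36, -6.44) → (0.5, 1.56, -0.22) − 0.04·(0.56, 8.36, -6.44) = (0.4776, 1.2256, 0.0376)
Step 3: at (0.4776, 1.2256, 0.0376), ∇J = (0.8512, 6.3536, -5.9696) → (0.4776, 1.2256, 0.0376) − 0.04·(0.8512, 6.3536, -5.9696) = (0.443552, 0.971456, 0.276384)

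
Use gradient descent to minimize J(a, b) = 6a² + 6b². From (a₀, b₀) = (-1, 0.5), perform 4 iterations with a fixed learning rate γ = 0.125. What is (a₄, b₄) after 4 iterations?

(-0.0625, 0.03125)

∇J = (12a, 12b)
(a₁, b₁) = (-1, 0.5) − 0.125·(-12, 6) = (0.5, -0.25)
(a₂, b₂) = (0.5, -0.25) − 0.125·(6, -3) = (-0.25, 0.125)
(a₃, b₃) = (-0.25, 0.125) − 0.125·(-3, 1.5) = (0.125, -0.0625)
(a₄, b₄) = (0.125, -0.0625) − 0.125·(1.5, -0.75) = (-0.0625, 0.03125)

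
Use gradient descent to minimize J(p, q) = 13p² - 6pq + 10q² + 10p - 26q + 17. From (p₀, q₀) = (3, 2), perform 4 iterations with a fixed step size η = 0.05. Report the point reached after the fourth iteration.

∇J = (26p - 6q + 10, -6p + 20q - 26)
(p₁, q₁) = (3, 2) − 0.05·(76, -4) = (-0.8, 2.2)
(p₂, q₂) = (-0.8, 2.2) − 0.05·(-24, 22.8) = (0.4, 1.06)
(p₃, q₃) = (0.4, 1.06) − 0.05·(14.04, -7.2) = (-0.302, 1.42)
(p₄, q₄) = (-0.302, 1.42) − 0.05·(-6.372, 4.212) = (0.0166, 1.2094)

(0.0166, 1.2094)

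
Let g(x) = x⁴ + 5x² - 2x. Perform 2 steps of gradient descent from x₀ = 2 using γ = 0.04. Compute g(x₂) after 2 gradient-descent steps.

g′(x) = 4x³ + 10x - 2
x₁ = 2 − 0.04·50 = 0
x₂ = 0 − 0.04·(-2) = 0.08
g(0.08) = -0.12795904

-0.12795904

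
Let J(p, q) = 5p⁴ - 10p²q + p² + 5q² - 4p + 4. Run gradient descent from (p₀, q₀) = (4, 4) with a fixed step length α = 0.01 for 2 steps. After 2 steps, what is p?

∇J = (20p³ - 20pq + 2p - 4, -10p² + 10q)
(p₁, q₁) = (4, 4) − 0.01·(964, -120) = (-5.64, 5.2)
(p₂, q₂) = (-5.64, 5.2) − 0.01·(-3016.84288, -266.096) = (24.5284288, 7.86096)
p = 24.5284288

24.5284288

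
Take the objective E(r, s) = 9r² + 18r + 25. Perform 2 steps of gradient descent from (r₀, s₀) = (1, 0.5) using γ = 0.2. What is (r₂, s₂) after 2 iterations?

(12.52, 0.5)

∇E = (18r + 18, 0)
(r₁, s₁) = (1, 0.5) − 0.2·(36, 0) = (-6.2, 0.5)
(r₂, s₂) = (-6.2, 0.5) − 0.2·(-93.6, 0) = (12.52, 0.5)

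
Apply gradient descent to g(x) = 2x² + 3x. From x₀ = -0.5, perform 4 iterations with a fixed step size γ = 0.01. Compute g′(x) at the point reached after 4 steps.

g′(x) = 4x + 3
x₁ = -0.5 − 0.01·1 = -0.51
x₂ = -0.51 − 0.01·0.96 = -0.5196
x₃ = -0.5196 − 0.01·0.9216 = -0.528816
x₄ = -0.528816 − 0.01·0.884736 = -0.53766336
g′(x) at (-0.53766336) = 0.84934656

0.84934656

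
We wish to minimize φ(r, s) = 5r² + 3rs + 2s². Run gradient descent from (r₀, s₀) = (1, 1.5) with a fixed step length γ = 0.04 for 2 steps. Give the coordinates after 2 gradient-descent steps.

∇φ = (10r + 3s, 3r + 4s)
Step 1: at (1, 1.5), ∇φ = (14.5, 9) → (1, 1.5) − 0.04·(14.5, 9) = (0.42, 1.14)
Step 2: at (0.42, 1.14), ∇φ = (7.62, 5.82) → (0.42, 1.14) − 0.04·(7.62, 5.82) = (0.1152, 0.9072)

(0.1152, 0.9072)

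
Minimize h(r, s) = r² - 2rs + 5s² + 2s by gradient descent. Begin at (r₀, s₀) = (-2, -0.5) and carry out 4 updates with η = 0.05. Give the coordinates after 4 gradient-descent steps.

∇h = (2r - 2s, -2r + 10s + 2)
Step 1: at (-2, -0.5), ∇h = (-3, 1) → (-2, -0.5) − 0.05·(-3, 1) = (-1.85, -0.55)
Step 2: at (-1.85, -0.55), ∇h = (-2.6, 0.2) → (-1.85, -0.55) − 0.05·(-2.6, 0.2) = (-1.72, -0.56)
Step 3: at (-1.72, -0.56), ∇h = (-2.32, -0.16) → (-1.72, -0.56) − 0.05·(-2.32, -0.16) = (-1.604, -0.552)
Step 4: at (-1.604, -0.552), ∇h = (-2.104, -0.312) → (-1.604, -0.552) − 0.05·(-2.104, -0.312) = (-1.4988, -0.5364)

(-1.4988, -0.5364)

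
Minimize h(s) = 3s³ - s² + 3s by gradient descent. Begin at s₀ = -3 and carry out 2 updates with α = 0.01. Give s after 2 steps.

-5.3769

h′(s) = 9s² - 2s + 3
s₁ = -3 − 0.01·90 = -3.9
s₂ = -3.9 − 0.01·147.69 = -5.3769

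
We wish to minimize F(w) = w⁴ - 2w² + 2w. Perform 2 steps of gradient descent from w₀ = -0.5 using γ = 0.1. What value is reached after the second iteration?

-1.14435

F′(w) = 4w³ - 4w + 2
Step 1: F′(-0.5) = 3.5; w₁ = -0.5 − 0.1·3.5 = -0.85
Step 2: F′(-0.85) = 2.9435; w₂ = -0.85 − 0.1·2.9435 = -1.14435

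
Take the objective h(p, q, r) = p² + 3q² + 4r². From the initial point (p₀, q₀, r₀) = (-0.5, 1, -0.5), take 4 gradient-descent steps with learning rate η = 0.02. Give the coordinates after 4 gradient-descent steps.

∇h = (2p, 6q, 8r)
(p₁, q₁, r₁) = (-0.5, 1, -0.5) − 0.02·(-1, 6, -4) = (-0.48, 0.88, -0.42)
(p₂, q₂, r₂) = (-0.48, 0.88, -0.42) − 0.02·(-0.96, 5.28, -3.36) = (-0.4608, 0.7744, -0.3528)
(p₃, q₃, r₃) = (-0.4608, 0.7744, -0.3528) − 0.02·(-0.9216, 4.6464, -2.8224) = (-0.442368, 0.681472, -0.296352)
(p₄, q₄, r₄) = (-0.442368, 0.681472, -0.296352) − 0.02·(-0.884736, 4.088832, -2.370816) = (-0.42467328, 0.59969536, -0.24893568)

(-0.42467328, 0.59969536, -0.24893568)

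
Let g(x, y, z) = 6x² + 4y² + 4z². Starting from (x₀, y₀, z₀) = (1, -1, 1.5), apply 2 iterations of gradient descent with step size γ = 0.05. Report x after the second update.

0.16

∇g = (12x, 8y, 8z)
(x₁, y₁, z₁) = (1, -1, 1.5) − 0.05·(12, -8, 12) = (0.4, -0.6, 0.9)
(x₂, y₂, z₂) = (0.4, -0.6, 0.9) − 0.05·(4.8, -4.8, 7.2) = (0.16, -0.36, 0.54)
x = 0.16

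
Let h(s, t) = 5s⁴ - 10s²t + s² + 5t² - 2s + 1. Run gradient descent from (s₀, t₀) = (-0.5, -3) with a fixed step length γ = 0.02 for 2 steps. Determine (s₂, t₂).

(0.0404956, -1.87118)

∇h = (20s³ - 20st + 2s - 2, -10s² + 10t)
Step 1: at (-0.5, -3), ∇h = (-35.5, -32.5) → (-0.5, -3) − 0.02·(-35.5, -32.5) = (0.21, -2.35)
Step 2: at (0.21, -2.35), ∇h = (8.47522, -23.941) → (0.21, -2.35) − 0.02·(8.47522, -23.941) = (0.0404956, -1.87118)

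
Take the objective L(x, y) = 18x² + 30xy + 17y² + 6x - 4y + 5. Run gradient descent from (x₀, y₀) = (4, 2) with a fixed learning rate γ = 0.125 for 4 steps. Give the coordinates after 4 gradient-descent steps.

∇L = (36x + 30y + 6, 30x + 34y - 4)
Step 1: at (4, 2), ∇L = (210, 184) → (4, 2) − 0.125·(210, 184) = (-22.25, -21)
Step 2: at (-22.25, -21), ∇L = (-1425, -1385.5) → (-22.25, -21) − 0.125·(-1425, -1385.5) = (155.875, 152.1875)
Step 3: at (155.875, 152.1875), ∇L = (10183.125, 9846.625) → (155.875, 152.1875) − 0.125·(10183.125, 9846.625) = (-1117.015625, -1078.640625)
Step 4: at (-1117.015625, -1078.640625), ∇L = (-72565.78125, -70188.25) → (-1117.015625, -1078.640625) − 0.125·(-72565.78125, -70188.25) = (7953.70703125, 7694.890625)

(7953.70703125, 7694.890625)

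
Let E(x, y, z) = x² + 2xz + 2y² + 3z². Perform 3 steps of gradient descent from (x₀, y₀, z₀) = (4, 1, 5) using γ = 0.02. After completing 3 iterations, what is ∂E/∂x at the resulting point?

12.14144

∇E = (2x + 2z, 4y, 2x + 6z)
(x₁, y₁, z₁) = (4, 1, 5) − 0.02·(18, 4, 38) = (3.64, 0.92, 4.24)
(x₂, y₂, z₂) = (3.64, 0.92, 4.24) − 0.02·(15.76, 3.68, 32.72) = (3.3248, 0.8464, 3.5856)
(x₃, y₃, z₃) = (3.3248, 0.8464, 3.5856) − 0.02·(13.8208, 3.3856, 28.1632) = (3.048384, 0.778688, 3.022336)
∂E/∂x at (3.048384, 0.778688, 3.022336) = 12.14144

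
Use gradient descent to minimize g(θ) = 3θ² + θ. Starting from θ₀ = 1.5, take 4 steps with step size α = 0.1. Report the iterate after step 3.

g′(θ) = 6θ + 1
Step 1: g′(1.5) = 10; θ₁ = 1.5 − 0.1·10 = 0.5
Step 2: g′(0.5) = 4; θ₂ = 0.5 − 0.1·4 = 0.1
Step 3: g′(0.1) = 1.6; θ₃ = 0.1 − 0.1·1.6 = -0.06

-0.06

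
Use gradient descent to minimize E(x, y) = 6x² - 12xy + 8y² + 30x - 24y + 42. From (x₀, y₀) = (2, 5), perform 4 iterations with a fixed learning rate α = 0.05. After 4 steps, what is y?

2.3696

∇E = (12x - 12y + 30, -12x + 16y - 24)
(x₁, y₁) = (2, 5) − 0.05·(-6, 32) = (2.3, 3.4)
(x₂, y₂) = (2.3, 3.4) − 0.05·(16.8, 2.8) = (1.46, 3.26)
(x₃, y₃) = (1.46, 3.26) − 0.05·(8.4, 10.64) = (1.04, 2.728)
(x₄, y₄) = (1.04, 2.728) − 0.05·(9.744, 7.168) = (0.5528, 2.3696)
y = 2.3696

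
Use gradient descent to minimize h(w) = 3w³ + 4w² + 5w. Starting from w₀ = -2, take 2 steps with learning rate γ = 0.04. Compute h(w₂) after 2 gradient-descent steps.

-400.978176

h′(w) = 9w² + 8w + 5
w₁ = -2 − 0.04·25 = -3
w₂ = -3 − 0.04·62 = -5.48
h(-5.48) = -400.978176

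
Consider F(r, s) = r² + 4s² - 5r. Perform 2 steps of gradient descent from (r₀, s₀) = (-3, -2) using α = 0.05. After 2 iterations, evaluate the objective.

∇F = (2r - 5, 8s)
Step 1: at (-3, -2), ∇F = (-11, -16) → (-3, -2) − 0.05·(-11, -16) = (-2.45, -1.2)
Step 2: at (-2.45, -1.2), ∇F = (-9.9, -9.6) → (-2.45, -1.2) − 0.05·(-9.9, -9.6) = (-1.955, -0.72)
F(-1.955, -0.72) = 15.670625

15.670625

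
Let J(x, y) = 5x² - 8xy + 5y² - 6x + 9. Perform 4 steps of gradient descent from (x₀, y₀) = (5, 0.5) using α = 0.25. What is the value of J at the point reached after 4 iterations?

1759281.6611328125

∇J = (10x - 8y - 6, -8x + 10y)
Step 1: at (5, 0.5), ∇J = (40, -35) → (5, 0.5) − 0.25·(40, -35) = (-5, 9.25)
Step 2: at (-5, 9.25), ∇J = (-130, 132.5) → (-5, 9.25) − 0.25·(-130, 132.5) = (27.5, -23.875)
Step 3: at (27.5, -23.875), ∇J = (460, -458.75) → (27.5, -23.875) − 0.25·(460, -458.75) = (-87.5, 90.8125)
Step 4: at (-87.5, 90.8125), ∇J = (-1607.5, 1608.125) → (-87.5, 90.8125) − 0.25·(-1607.5, 1608.125) = (314.375, -311.21875)
J(314.375, -311.21875) = 1759281.6611328125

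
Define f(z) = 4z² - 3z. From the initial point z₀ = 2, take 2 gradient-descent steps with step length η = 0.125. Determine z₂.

0.375

f′(z) = 8z - 3
z₁ = 2 − 0.125·13 = 0.375
z₂ = 0.375 − 0.125·0 = 0.375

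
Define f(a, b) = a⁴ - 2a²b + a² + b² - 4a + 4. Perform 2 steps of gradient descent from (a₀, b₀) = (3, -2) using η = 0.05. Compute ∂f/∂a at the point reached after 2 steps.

1796.662179105184

∇f = (4a³ - 4ab + 2a - 4, -2a² + 2b)
Step 1: at (3, -2), ∇f = (134, -22) → (3, -2) − 0.05·(134, -22) = (-3.7, -0.9)
Step 2: at (-3.7, -0.9), ∇f = (-227.332, -29.18) → (-3.7, -0.9) − 0.05·(-227.332, -29.18) = (7.6666, 0.559)
∂f/∂a at (7.6666, 0.559) = 1796.662179105184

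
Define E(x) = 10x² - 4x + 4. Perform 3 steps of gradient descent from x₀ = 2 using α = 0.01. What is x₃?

1.1216

E′(x) = 20x - 4
x₁ = 2 − 0.01·36 = 1.64
x₂ = 1.64 − 0.01·28.8 = 1.352
x₃ = 1.352 − 0.01·23.04 = 1.1216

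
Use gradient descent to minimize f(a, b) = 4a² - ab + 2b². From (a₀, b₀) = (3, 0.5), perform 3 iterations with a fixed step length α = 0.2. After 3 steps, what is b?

∇f = (8a - b, -a + 4b)
Step 1: at (3, 0.5), ∇f = (23.5, -1) → (3, 0.5) − 0.2·(23.5, -1) = (-1.7, 0.7)
Step 2: at (-1.7, 0.7), ∇f = (-14.3, 4.5) → (-1.7, 0.7) − 0.2·(-14.3, 4.5) = (1.16, -0.2)
Step 3: at (1.16, -0.2), ∇f = (9.48, -1.96) → (1.16, -0.2) − 0.2·(9.48, -1.96) = (-0.736, 0.192)
b = 0.192

0.192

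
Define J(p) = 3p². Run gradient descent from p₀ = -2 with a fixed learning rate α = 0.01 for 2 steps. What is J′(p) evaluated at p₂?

-10.6032

J′(p) = 6p
Step 1: J′(-2) = -12; p₁ = -2 − 0.01·(-12) = -1.88
Step 2: J′(-1.88) = -11.28; p₂ = -1.88 − 0.01·(-11.28) = -1.7672
J′(p) at (-1.7672) = -10.6032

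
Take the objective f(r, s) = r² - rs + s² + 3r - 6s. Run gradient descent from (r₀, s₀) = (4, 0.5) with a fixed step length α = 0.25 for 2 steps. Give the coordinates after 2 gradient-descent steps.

(0.625, 3.21875)

∇f = (2r - s + 3, -r + 2s - 6)
(r₁, s₁) = (4, 0.5) − 0.25·(10.5, -9) = (1.375, 2.75)
(r₂, s₂) = (1.375, 2.75) − 0.25·(3, -1.875) = (0.625, 3.21875)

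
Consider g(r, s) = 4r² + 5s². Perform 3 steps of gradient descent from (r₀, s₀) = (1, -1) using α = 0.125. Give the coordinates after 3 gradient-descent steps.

∇g = (8r, 10s)
Step 1: at (1, -1), ∇g = (8, -10) → (1, -1) − 0.125·(8, -10) = (0, 0.25)
Step 2: at (0, 0.25), ∇g = (0, 2.5) → (0, 0.25) − 0.125·(0, 2.5) = (0, -0.0625)
Step 3: at (0, -0.0625), ∇g = (0, -0.625) → (0, -0.0625) − 0.125·(0, -0.625) = (0, 0.015625)

(0, 0.015625)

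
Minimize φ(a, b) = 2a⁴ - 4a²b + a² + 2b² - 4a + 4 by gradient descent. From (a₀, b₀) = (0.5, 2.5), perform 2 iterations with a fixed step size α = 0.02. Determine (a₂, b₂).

(1.00025216, 2.178208)

∇φ = (8a³ - 8ab + 2a - 4, -4a² + 4b)
(a₁, b₁) = (0.5, 2.5) − 0.02·(-12, 9) = (0.74, 2.32)
(a₂, b₂) = (0.74, 2.32) − 0.02·(-13.012608, 7.0896) = (1.00025216, 2.178208)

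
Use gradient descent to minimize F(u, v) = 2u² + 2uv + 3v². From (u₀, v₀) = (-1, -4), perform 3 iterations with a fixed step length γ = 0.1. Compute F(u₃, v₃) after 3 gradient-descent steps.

0.336

∇F = (4u + 2v, 2u + 6v)
(u₁, v₁) = (-1, -4) − 0.1·(-12, -26) = (0.2, -1.4)
(u₂, v₂) = (0.2, -1.4) − 0.1·(-2, -8) = (0.4, -0.6)
(u₃, v₃) = (0.4, -0.6) − 0.1·(0.4, -2.8) = (0.36, -0.32)
F(0.36, -0.32) = 0.336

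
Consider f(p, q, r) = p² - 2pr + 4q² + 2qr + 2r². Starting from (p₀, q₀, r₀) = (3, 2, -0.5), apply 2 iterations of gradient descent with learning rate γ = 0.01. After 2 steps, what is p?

2.8622

∇f = (2p - 2r, 8q + 2r, -2p + 2q + 4r)
Step 1: at (3, 2, -0.5), ∇f = (7, 15, -4) → (3, 2, -0.5) − 0.01·(7, 15, -4) = (2.93, 1.85, -0.46)
Step 2: at (2.93, 1.85, -0.46), ∇f = (6.78, 13.88, -4) → (2.93, 1.85, -0.46) − 0.01·(6.78, 13.88, -4) = (2.8622, 1.7112, -0.42)
p = 2.8622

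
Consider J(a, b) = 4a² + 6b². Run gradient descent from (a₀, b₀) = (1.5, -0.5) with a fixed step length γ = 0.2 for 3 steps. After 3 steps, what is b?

∇J = (8a, 12b)
Step 1: at (1.5, -0.5), ∇J = (12, -6) → (1.5, -0.5) − 0.2·(12, -6) = (-0.9, 0.7)
Step 2: at (-0.9, 0.7), ∇J = (-7.2, 8.4) → (-0.9, 0.7) − 0.2·(-7.2, 8.4) = (0.54, -0.98)
Step 3: at (0.54, -0.98), ∇J = (4.32, -11.76) → (0.54, -0.98) − 0.2·(4.32, -11.76) = (-0.324, 1.372)
b = 1.372

1.372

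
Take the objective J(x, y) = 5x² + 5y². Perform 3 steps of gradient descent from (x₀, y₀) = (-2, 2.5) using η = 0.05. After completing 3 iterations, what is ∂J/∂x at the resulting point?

∇J = (10x, 10y)
(x₁, y₁) = (-2, 2.5) − 0.05·(-20, 25) = (-1, 1.25)
(x₂, y₂) = (-1, 1.25) − 0.05·(-10, 12.5) = (-0.5, 0.625)
(x₃, y₃) = (-0.5, 0.625) − 0.05·(-5, 6.25) = (-0.25, 0.3125)
∂J/∂x at (-0.25, 0.3125) = -2.5

-2.5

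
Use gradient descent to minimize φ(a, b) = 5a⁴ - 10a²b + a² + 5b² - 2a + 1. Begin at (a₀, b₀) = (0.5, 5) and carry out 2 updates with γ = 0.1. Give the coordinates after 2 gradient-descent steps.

(-299.10575, 28.6225)

∇φ = (20a³ - 20ab + 2a - 2, -10a² + 10b)
(a₁, b₁) = (0.5, 5) − 0.1·(-48.5, 47.5) = (5.35, 0.25)
(a₂, b₂) = (5.35, 0.25) − 0.1·(3044.5575, -283.725) = (-299.10575, 28.6225)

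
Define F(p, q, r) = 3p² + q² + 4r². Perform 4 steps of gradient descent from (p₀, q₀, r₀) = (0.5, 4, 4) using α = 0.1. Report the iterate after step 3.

∇F = (6p, 2q, 8r)
Step 1: at (0.5, 4, 4), ∇F = (3, 8, 32) → (0.5, 4, 4) − 0.1·(3, 8, 32) = (0.2, 3.2, 0.8)
Step 2: at (0.2, 3.2, 0.8), ∇F = (1.2, 6.4, 6.4) → (0.2, 3.2, 0.8) − 0.1·(1.2, 6.4, 6.4) = (0.08, 2.56, 0.16)
Step 3: at (0.08, 2.56, 0.16), ∇F = (0.48, 5.12, 1.28) → (0.08, 2.56, 0.16) − 0.1·(0.48, 5.12, 1.28) = (0.032, 2.048, 0.032)

(0.032, 2.048, 0.032)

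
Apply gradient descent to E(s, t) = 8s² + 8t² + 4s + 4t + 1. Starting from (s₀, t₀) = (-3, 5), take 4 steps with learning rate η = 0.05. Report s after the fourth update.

∇E = (16s + 4, 16t + 4)
Step 1: at (-3, 5), ∇E = (-44, 84) → (-3, 5) − 0.05·(-44, 84) = (-0.8, 0.8)
Step 2: at (-0.8, 0.8), ∇E = (-8.8, 16.8) → (-0.8, 0.8) − 0.05·(-8.8, 16.8) = (-0.36, -0.04)
Step 3: at (-0.36, -0.04), ∇E = (-1.76, 3.36) → (-0.36, -0.04) − 0.05·(-1.76, 3.36) = (-0.272, -0.208)
Step 4: at (-0.272, -0.208), ∇E = (-0.352, 0.672) → (-0.272, -0.208) − 0.05·(-0.352, 0.672) = (-0.2544, -0.2416)
s = -0.2544

-0.2544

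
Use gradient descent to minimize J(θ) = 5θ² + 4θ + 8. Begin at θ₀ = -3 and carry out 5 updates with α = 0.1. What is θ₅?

J′(θ) = 10θ + 4
θ₁ = -3 − 0.1·(-26) = -0.4
θ₂ = -0.4 − 0.1·0 = -0.4
θ₃ = -0.4 − 0.1·0 = -0.4
θ₄ = -0.4 − 0.1·0 = -0.4
θ₅ = -0.4 − 0.1·0 = -0.4

-0.4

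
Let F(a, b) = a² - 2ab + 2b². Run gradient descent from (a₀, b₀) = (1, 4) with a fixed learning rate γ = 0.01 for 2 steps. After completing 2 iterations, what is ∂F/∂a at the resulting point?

∇F = (2a - 2b, -2a + 4b)
Step 1: at (1, 4), ∇F = (-6, 14) → (1, 4) − 0.01·(-6, 14) = (1.06, 3.86)
Step 2: at (1.06, 3.86), ∇F = (-5.6, 13.32) → (1.06, 3.86) − 0.01·(-5.6, 13.32) = (1.116, 3.7268)
∂F/∂a at (1.116, 3.7268) = -5.2216

-5.2216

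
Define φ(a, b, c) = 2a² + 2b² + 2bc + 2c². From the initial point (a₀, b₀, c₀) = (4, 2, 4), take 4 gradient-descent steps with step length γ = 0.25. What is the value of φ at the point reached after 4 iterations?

∇φ = (4a, 4b + 2c, 2b + 4c)
Step 1: at (4, 2, 4), ∇φ = (16, 16, 20) → (4, 2, 4) − 0.25·(16, 16, 20) = (0, -2, -1)
Step 2: at (0, -2, -1), ∇φ = (0, -10, -8) → (0, -2, -1) − 0.25·(0, -10, -8) = (0, 0.5, 1)
Step 3: at (0, 0.5, 1), ∇φ = (0, 4, 5) → (0, 0.5, 1) − 0.25·(0, 4, 5) = (0, -0.5, -0.25)
Step 4: at (0, -0.5, -0.25), ∇φ = (0, -2.5, -2) → (0, -0.5, -0.25) − 0.25·(0, -2.5, -2) = (0, 0.125, 0.25)
φ(0, 0.125, 0.25) = 0.21875

0.21875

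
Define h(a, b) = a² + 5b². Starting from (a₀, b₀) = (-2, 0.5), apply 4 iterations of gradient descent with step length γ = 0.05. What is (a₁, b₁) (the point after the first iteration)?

(-1.8, 0.25)

∇h = (2a, 10b)
(a₁, b₁) = (-2, 0.5) − 0.05·(-4, 5) = (-1.8, 0.25)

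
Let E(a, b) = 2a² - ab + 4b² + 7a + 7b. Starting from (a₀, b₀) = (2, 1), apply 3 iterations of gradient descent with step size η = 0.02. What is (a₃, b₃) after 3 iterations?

(1.210944, 0.322584)

∇E = (4a - b + 7, -a + 8b + 7)
Step 1: at (2, 1), ∇E = (14, 13) → (2, 1) − 0.02·(14, 13) = (1.72, 0.74)
Step 2: at (1.72, 0.74), ∇E = (13.14, 11.2) → (1.72, 0.74) − 0.02·(13.14, 11.2) = (1.4572, 0.516)
Step 3: at (1.4572, 0.516), ∇E = (12.3128, 9.6708) → (1.4572, 0.516) − 0.02·(12.3128, 9.6708) = (1.210944, 0.322584)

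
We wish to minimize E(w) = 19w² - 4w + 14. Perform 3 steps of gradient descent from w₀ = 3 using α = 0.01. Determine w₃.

0.79516

E′(w) = 38w - 4
Step 1: E′(3) = 110; w₁ = 3 − 0.01·110 = 1.9
Step 2: E′(1.9) = 68.2; w₂ = 1.9 − 0.01·68.2 = 1.218
Step 3: E′(1.218) = 42.284; w₃ = 1.218 − 0.01·42.284 = 0.79516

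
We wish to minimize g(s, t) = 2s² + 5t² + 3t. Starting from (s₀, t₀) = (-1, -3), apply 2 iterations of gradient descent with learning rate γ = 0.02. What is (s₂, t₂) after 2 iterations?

(-0.8464, -2.028)

∇g = (4s, 10t + 3)
Step 1: at (-1, -3), ∇g = (-4, -27) → (-1, -3) − 0.02·(-4, -27) = (-0.92, -2.46)
Step 2: at (-0.92, -2.46), ∇g = (-3.68, -21.6) → (-0.92, -2.46) − 0.02·(-3.68, -21.6) = (-0.8464, -2.028)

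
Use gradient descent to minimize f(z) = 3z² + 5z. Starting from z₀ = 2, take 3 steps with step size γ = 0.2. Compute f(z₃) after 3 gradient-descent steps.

-2.081792

f′(z) = 6z + 5
Step 1: f′(2) = 17; z₁ = 2 − 0.2·17 = -1.4
Step 2: f′(-1.4) = -3.4; z₂ = -1.4 − 0.2·(-3.4) = -0.72
Step 3: f′(-0.72) = 0.68; z₃ = -0.72 − 0.2·0.68 = -0.856
f(-0.856) = -2.081792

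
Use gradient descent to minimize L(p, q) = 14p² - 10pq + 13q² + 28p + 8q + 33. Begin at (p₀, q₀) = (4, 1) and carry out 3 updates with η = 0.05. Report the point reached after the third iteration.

∇L = (28p - 10q + 28, -10p + 26q + 8)
(p₁, q₁) = (4, 1) − 0.05·(130, -6) = (-2.5, 1.3)
(p₂, q₂) = (-2.5, 1.3) − 0.05·(-55, 66.8) = (0.25, -2.04)
(p₃, q₃) = (0.25, -2.04) − 0.05·(55.4, -47.54) = (-2.52, 0.337)

(-2.52, 0.337)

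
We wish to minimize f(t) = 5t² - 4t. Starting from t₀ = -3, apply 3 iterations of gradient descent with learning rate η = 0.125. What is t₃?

f′(t) = 10t - 4
t₁ = -3 − 0.125·(-34) = 1.25
t₂ = 1.25 − 0.125·8.5 = 0.1875
t₃ = 0.1875 − 0.125·(-2.125) = 0.453125

0.453125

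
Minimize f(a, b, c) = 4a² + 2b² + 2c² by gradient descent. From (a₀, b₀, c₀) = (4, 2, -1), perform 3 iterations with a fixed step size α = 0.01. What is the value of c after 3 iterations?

-0.884736

∇f = (8a, 4b, 4c)
(a₁, b₁, c₁) = (4, 2, -1) − 0.01·(32, 8, -4) = (3.68, 1.92, -0.96)
(a₂, b₂, c₂) = (3.68, 1.92, -0.96) − 0.01·(29.44, 7.68, -3.84) = (3.3856, 1.8432, -0.9216)
(a₃, b₃, c₃) = (3.3856, 1.8432, -0.9216) − 0.01·(27.0848, 7.3728, -3.6864) = (3.114752, 1.769472, -0.884736)
c = -0.884736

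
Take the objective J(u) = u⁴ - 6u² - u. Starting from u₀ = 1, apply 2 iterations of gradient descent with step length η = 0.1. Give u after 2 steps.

J′(u) = 4u³ - 12u - 1
u₁ = 1 − 0.1·(-9) = 1.9
u₂ = 1.9 − 0.1·3.636 = 1.5364

1.5364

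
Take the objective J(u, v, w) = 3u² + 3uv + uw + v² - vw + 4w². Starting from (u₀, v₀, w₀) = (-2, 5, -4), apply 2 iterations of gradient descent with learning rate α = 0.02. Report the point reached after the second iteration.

∇J = (6u + 3v + w, 3u + 2v - w, u - v + 8w)
(u₁, v₁, w₁) = (-2, 5, -4) − 0.02·(-1, 8, -39) = (-1.98, 4.84, -3.22)
(u₂, v₂, w₂) = (-1.98, 4.84, -3.22) − 0.02·(-0.58, 6.96, -32.58) = (-1.9684, 4.7008, -2.5684)

(-1.9684, 4.7008, -2.5684)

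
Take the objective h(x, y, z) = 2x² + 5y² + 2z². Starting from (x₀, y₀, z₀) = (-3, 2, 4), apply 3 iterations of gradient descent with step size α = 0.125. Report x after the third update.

∇h = (4x, 10y, 4z)
Step 1: at (-3, 2, 4), ∇h = (-12, 20, 16) → (-3, 2, 4) − 0.125·(-12, 20, 16) = (-1.5, -0.5, 2)
Step 2: at (-1.5, -0.5, 2), ∇h = (-6, -5, 8) → (-1.5, -0.5, 2) − 0.125·(-6, -5, 8) = (-0.75, 0.125, 1)
Step 3: at (-0.75, 0.125, 1), ∇h = (-3, 1.25, 4) → (-0.75, 0.125, 1) − 0.125·(-3, 1.25, 4) = (-0.375, -0.03125, 0.5)
x = -0.375

-0.375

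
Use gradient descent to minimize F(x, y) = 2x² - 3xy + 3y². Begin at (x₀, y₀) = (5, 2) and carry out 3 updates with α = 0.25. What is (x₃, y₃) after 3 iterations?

∇F = (4x - 3y, -3x + 6y)
Step 1: at (5, 2), ∇F = (14, -3) → (5, 2) − 0.25·(14, -3) = (1.5, 2.75)
Step 2: at (1.5, 2.75), ∇F = (-2.25, 12) → (1.5, 2.75) − 0.25·(-2.25, 12) = (2.0625, -0.25)
Step 3: at (2.0625, -0.25), ∇F = (9, -7.6875) → (2.0625, -0.25) − 0.25·(9, -7.6875) = (-0.1875, 1.671875)

(-0.1875, 1.671875)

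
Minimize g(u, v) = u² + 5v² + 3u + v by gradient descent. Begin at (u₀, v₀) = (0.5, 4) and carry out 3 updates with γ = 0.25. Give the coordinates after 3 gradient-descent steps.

(-1.25, -13.9375)

∇g = (2u + 3, 10v + 1)
Step 1: at (0.5, 4), ∇g = (4, 41) → (0.5, 4) − 0.25·(4, 41) = (-0.5, -6.25)
Step 2: at (-0.5, -6.25), ∇g = (2, -61.5) → (-0.5, -6.25) − 0.25·(2, -61.5) = (-1, 9.125)
Step 3: at (-1, 9.125), ∇g = (1, 92.25) → (-1, 9.125) − 0.25·(1, 92.25) = (-1.25, -13.9375)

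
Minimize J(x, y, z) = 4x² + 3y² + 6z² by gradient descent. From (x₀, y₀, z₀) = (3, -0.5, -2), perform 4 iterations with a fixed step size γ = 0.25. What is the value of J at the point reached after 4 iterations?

6180.0029296875

∇J = (8x, 6y, 12z)
Step 1: at (3, -0.5, -2), ∇J = (24, -3, -24) → (3, -0.5, -2) − 0.25·(24, -3, -24) = (-3, 0.25, 4)
Step 2: at (-3, 0.25, 4), ∇J = (-24, 1.5, 48) → (-3, 0.25, 4) − 0.25·(-24, 1.5, 48) = (3, -0.125, -8)
Step 3: at (3, -0.125, -8), ∇J = (24, -0.75, -96) → (3, -0.125, -8) − 0.25·(24, -0.75, -96) = (-3, 0.0625, 16)
Step 4: at (-3, 0.0625, 16), ∇J = (-24, 0.375, 192) → (-3, 0.0625, 16) − 0.25·(-24, 0.375, 192) = (3, -0.03125, -32)
J(3, -0.03125, -32) = 6180.0029296875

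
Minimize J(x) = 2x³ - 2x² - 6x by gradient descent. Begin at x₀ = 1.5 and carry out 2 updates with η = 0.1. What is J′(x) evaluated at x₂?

J′(x) = 6x² - 4x - 6
x₁ = 1.5 − 0.1·1.5 = 1.35
x₂ = 1.35 − 0.1·(-0.465) = 1.3965
J′(x) at (1.3965) = 0.1152735

0.1152735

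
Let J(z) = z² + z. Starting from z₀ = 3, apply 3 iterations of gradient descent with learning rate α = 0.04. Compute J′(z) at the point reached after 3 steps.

J′(z) = 2z + 1
z₁ = 3 − 0.04·7 = 2.72
z₂ = 2.72 − 0.04·6.44 = 2.4624
z₃ = 2.4624 − 0.04·5.9248 = 2.225408
J′(z) at (2.225408) = 5.450816

5.450816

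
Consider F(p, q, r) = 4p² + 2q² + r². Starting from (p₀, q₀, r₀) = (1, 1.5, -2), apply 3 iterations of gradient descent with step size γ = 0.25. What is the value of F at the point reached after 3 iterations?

4.0625

∇F = (8p, 4q, 2r)
(p₁, q₁, r₁) = (1, 1.5, -2) − 0.25·(8, 6, -4) = (-1, 0, -1)
(p₂, q₂, r₂) = (-1, 0, -1) − 0.25·(-8, 0, -2) = (1, 0, -0.5)
(p₃, q₃, r₃) = (1, 0, -0.5) − 0.25·(8, 0, -1) = (-1, 0, -0.25)
F(-1, 0, -0.25) = 4.0625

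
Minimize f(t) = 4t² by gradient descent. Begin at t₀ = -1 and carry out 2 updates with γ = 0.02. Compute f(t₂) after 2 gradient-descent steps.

1.99148544

f′(t) = 8t
Step 1: f′(-1) = -8; t₁ = -1 − 0.02·(-8) = -0.84
Step 2: f′(-0.84) = -6.72; t₂ = -0.84 − 0.02·(-6.72) = -0.7056
f(-0.7056) = 1.99148544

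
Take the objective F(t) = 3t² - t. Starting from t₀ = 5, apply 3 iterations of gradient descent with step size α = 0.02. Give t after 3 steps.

F′(t) = 6t - 1
t₁ = 5 − 0.02·29 = 4.42
t₂ = 4.42 − 0.02·25.52 = 3.9096
t₃ = 3.9096 − 0.02·22.4576 = 3.460448

3.460448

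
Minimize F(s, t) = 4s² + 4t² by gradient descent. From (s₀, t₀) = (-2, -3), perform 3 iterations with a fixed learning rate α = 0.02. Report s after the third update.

-1.185408

∇F = (8s, 8t)
Step 1: at (-2, -3), ∇F = (-16, -24) → (-2, -3) − 0.02·(-16, -24) = (-1.68, -2.52)
Step 2: at (-1.68, -2.52), ∇F = (-13.44, -20.16) → (-1.68, -2.52) − 0.02·(-13.44, -20.16) = (-1.4112, -2.1168)
Step 3: at (-1.4112, -2.1168), ∇F = (-11.2896, -16.9344) → (-1.4112, -2.1168) − 0.02·(-11.2896, -16.9344) = (-1.185408, -1.778112)
s = -1.185408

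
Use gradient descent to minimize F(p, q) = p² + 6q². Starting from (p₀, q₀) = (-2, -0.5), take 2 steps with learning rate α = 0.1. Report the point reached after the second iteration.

∇F = (2p, 12q)
Step 1: at (-2, -0.5), ∇F = (-4, -6) → (-2, -0.5) − 0.1·(-4, -6) = (-1.6, 0.1)
Step 2: at (-1.6, 0.1), ∇F = (-3.2, 1.2) → (-1.6, 0.1) − 0.1·(-3.2, 1.2) = (-1.28, -0.02)

(-1.28, -0.02)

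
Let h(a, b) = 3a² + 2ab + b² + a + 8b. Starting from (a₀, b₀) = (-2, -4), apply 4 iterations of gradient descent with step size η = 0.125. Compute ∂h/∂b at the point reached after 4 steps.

∇h = (6a + 2b + 1, 2a + 2b + 8)
(a₁, b₁) = (-2, -4) − 0.125·(-19, -4) = (0.375, -3.5)
(a₂, b₂) = (0.375, -3.5) − 0.125·(-3.75, 1.75) = (0.84375, -3.71875)
(a₃, b₃) = (0.84375, -3.71875) − 0.125·(-1.375, 2.25) = (1.015625, -4)
(a₄, b₄) = (1.015625, -4) − 0.125·(-0.90625, 2.03125) = (1.12890625, -4.25390625)
∂h/∂b at (1.12890625, -4.25390625) = 1.75

1.75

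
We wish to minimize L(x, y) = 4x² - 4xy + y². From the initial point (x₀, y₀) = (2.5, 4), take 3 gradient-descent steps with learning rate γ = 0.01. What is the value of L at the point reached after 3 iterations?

0.531441

∇L = (8x - 4y, -4x + 2y)
(x₁, y₁) = (2.5, 4) − 0.01·(4, -2) = (2.46, 4.02)
(x₂, y₂) = (2.46, 4.02) − 0.01·(3.6, -1.8) = (2.424, 4.038)
(x₃, y₃) = (2.424, 4.038) − 0.01·(3.24, -1.62) = (2.3916, 4.0542)
L(2.3916, 4.0542) = 0.531441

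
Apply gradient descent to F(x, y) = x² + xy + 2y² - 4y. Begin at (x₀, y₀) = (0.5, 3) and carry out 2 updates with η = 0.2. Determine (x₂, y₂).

(-0.44, 1.12)

∇F = (2x + y, x + 4y - 4)
Step 1: at (0.5, 3), ∇F = (4, 8.5) → (0.5, 3) − 0.2·(4, 8.5) = (-0.3, 1.3)
Step 2: at (-0.3, 1.3), ∇F = (0.7, 0.9) → (-0.3, 1.3) − 0.2·(0.7, 0.9) = (-0.44, 1.12)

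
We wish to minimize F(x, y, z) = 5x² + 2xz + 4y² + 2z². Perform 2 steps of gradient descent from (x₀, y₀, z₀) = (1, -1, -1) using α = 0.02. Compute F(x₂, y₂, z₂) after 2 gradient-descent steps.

∇F = (10x + 2z, 8y, 2x + 4z)
Step 1: at (1, -1, -1), ∇F = (8, -8, -2) → (1, -1, -1) − 0.02·(8, -8, -2) = (0.84, -0.84, -0.96)
Step 2: at (0.84, -0.84, -0.96), ∇F = (6.48, -6.72, -2.16) → (0.84, -0.84, -0.96) − 0.02·(6.48, -6.72, -2.16) = (0.7104, -0.7056, -0.9168)
F(0.7104, -0.7056, -0.9168) = 4.89328128

4.89328128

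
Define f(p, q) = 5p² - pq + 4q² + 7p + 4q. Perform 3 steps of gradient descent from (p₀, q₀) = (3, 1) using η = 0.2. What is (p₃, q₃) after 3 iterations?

∇f = (10p - q + 7, -p + 8q + 4)
(p₁, q₁) = (3, 1) − 0.2·(36, 9) = (-4.2, -0.8)
(p₂, q₂) = (-4.2, -0.8) − 0.2·(-34.2, 1.8) = (2.64, -1.16)
(p₃, q₃) = (2.64, -1.16) − 0.2·(34.56, -7.92) = (-4.272, 0.424)

(-4.272, 0.424)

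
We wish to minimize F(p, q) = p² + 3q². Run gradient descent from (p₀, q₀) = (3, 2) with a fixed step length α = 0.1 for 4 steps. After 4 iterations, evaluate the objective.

1.51781376

∇F = (2p, 6q)
(p₁, q₁) = (3, 2) − 0.1·(6, 12) = (2.4, 0.8)
(p₂, q₂) = (2.4, 0.8) − 0.1·(4.8, 4.8) = (1.92, 0.32)
(p₃, q₃) = (1.92, 0.32) − 0.1·(3.84, 1.92) = (1.536, 0.128)
(p₄, q₄) = (1.536, 0.128) − 0.1·(3.072, 0.768) = (1.2288, 0.0512)
F(1.2288, 0.0512) = 1.51781376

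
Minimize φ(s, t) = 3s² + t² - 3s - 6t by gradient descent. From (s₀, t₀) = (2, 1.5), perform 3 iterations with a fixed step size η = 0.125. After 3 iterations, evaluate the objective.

-9.347900390625

∇φ = (6s - 3, 2t - 6)
Step 1: at (2, 1.5), ∇φ = (9, -3) → (2, 1.5) − 0.125·(9, -3) = (0.875, 1.875)
Step 2: at (0.875, 1.875), ∇φ = (2.25, -2.25) → (0.875, 1.875) − 0.125·(2.25, -2.25) = (0.59375, 2.15625)
Step 3: at (0.59375, 2.15625), ∇φ = (0.5625, -1.6875) → (0.59375, 2.15625) − 0.125·(0.5625, -1.6875) = (0.5234375, 2.3671875)
φ(0.5234375, 2.3671875) = -9.347900390625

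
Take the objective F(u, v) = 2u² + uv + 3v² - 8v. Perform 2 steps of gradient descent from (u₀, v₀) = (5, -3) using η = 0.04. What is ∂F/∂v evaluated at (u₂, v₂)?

∇F = (4u + v, u + 6v - 8)
(u₁, v₁) = (5, -3) − 0.04·(17, -21) = (4.32, -2.16)
(u₂, v₂) = (4.32, -2.16) − 0.04·(15.12, -16.64) = (3.7152, -1.4944)
∂F/∂v at (3.7152, -1.4944) = -13.2512

-13.2512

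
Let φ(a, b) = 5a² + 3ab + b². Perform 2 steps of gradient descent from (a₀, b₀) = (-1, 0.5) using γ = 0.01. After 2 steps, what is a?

-0.8391

∇φ = (10a + 3b, 3a + 2b)
(a₁, b₁) = (-1, 0.5) − 0.01·(-8.5, -2) = (-0.915, 0.52)
(a₂, b₂) = (-0.915, 0.52) − 0.01·(-7.59, -1.705) = (-0.8391, 0.53705)
a = -0.8391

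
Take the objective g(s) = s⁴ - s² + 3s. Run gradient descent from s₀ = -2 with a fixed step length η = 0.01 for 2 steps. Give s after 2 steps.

g′(s) = 4s³ - 2s + 3
Step 1: g′(-2) = -25; s₁ = -2 − 0.01·(-25) = -1.75
Step 2: g′(-1.75) = -14.9375; s₂ = -1.75 − 0.01·(-14.9375) = -1.600625

-1.600625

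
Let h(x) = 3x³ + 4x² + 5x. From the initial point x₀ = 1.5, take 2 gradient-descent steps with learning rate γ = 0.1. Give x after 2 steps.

-5.4005625

h′(x) = 9x² + 8x + 5
x₁ = 1.5 − 0.1·37.25 = -2.225
x₂ = -2.225 − 0.1·31.755625 = -5.4005625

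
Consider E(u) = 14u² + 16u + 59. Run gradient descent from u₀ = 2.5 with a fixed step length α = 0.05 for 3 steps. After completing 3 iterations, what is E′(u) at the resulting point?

-5.504

E′(u) = 28u + 16
Step 1: E′(2.5) = 86; u₁ = 2.5 − 0.05·86 = -1.8
Step 2: E′(-1.8) = -34.4; u₂ = -1.8 − 0.05·(-34.4) = -0.08
Step 3: E′(-0.08) = 13.76; u₃ = -0.08 − 0.05·13.76 = -0.768
E′(u) at (-0.768) = -5.504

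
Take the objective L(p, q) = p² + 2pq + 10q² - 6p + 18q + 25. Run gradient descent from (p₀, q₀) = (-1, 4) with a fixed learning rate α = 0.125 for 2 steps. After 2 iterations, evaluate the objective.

1237

∇L = (2p + 2q - 6, 2p + 20q + 18)
Step 1: at (-1, 4), ∇L = (0, 96) → (-1, 4) − 0.125·(0, 96) = (-1, -8)
Step 2: at (-1, -8), ∇L = (-24, -144) → (-1, -8) − 0.125·(-24, -144) = (2, 10)
L(2, 10) = 1237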